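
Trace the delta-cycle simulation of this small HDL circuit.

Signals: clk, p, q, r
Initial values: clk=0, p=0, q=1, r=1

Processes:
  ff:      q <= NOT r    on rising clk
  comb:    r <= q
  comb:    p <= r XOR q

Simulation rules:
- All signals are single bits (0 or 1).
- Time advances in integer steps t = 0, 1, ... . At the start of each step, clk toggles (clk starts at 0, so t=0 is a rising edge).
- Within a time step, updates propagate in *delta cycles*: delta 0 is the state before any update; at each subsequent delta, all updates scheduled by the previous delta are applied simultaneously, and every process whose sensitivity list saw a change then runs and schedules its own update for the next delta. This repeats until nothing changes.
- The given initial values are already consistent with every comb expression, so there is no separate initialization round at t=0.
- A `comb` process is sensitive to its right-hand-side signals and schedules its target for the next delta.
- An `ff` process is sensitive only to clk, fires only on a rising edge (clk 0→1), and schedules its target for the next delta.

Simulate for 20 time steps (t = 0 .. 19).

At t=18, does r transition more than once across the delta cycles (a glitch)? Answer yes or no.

no

t=0 Δ0: clk=0 r=1 q=1 p=0
  Δ1: clk:0→1
  Δ2: q:1→0
  Δ3: r:1→0, p:0→1
  Δ4: p:1→0
  (4Δ to stable)
t=1 Δ0: clk=1 r=0 q=0 p=0
  Δ1: clk:1→0
  (1Δ to stable)
t=2 Δ0: clk=0 r=0 q=0 p=0
  Δ1: clk:0→1
  Δ2: q:0→1
  Δ3: r:0→1, p:0→1
  Δ4: p:1→0
  (4Δ to stable)
t=3 Δ0: clk=1 r=1 q=1 p=0
  Δ1: clk:1→0
  (1Δ to stable)
t=4 Δ0: clk=0 r=1 q=1 p=0
  Δ1: clk:0→1
  Δ2: q:1→0
  Δ3: r:1→0, p:0→1
  Δ4: p:1→0
  (4Δ to stable)
t=5 Δ0: clk=1 r=0 q=0 p=0
  Δ1: clk:1→0
  (1Δ to stable)
t=6 Δ0: clk=0 r=0 q=0 p=0
  Δ1: clk:0→1
  Δ2: q:0→1
  Δ3: r:0→1, p:0→1
  Δ4: p:1→0
  (4Δ to stable)
t=7 Δ0: clk=1 r=1 q=1 p=0
  Δ1: clk:1→0
  (1Δ to stable)
t=8 Δ0: clk=0 r=1 q=1 p=0
  Δ1: clk:0→1
  Δ2: q:1→0
  Δ3: r:1→0, p:0→1
  Δ4: p:1→0
  (4Δ to stable)
t=9 Δ0: clk=1 r=0 q=0 p=0
  Δ1: clk:1→0
  (1Δ to stable)
t=10 Δ0: clk=0 r=0 q=0 p=0
  Δ1: clk:0→1
  Δ2: q:0→1
  Δ3: r:0→1, p:0→1
  Δ4: p:1→0
  (4Δ to stable)
t=11 Δ0: clk=1 r=1 q=1 p=0
  Δ1: clk:1→0
  (1Δ to stable)
t=12 Δ0: clk=0 r=1 q=1 p=0
  Δ1: clk:0→1
  Δ2: q:1→0
  Δ3: r:1→0, p:0→1
  Δ4: p:1→0
  (4Δ to stable)
t=13 Δ0: clk=1 r=0 q=0 p=0
  Δ1: clk:1→0
  (1Δ to stable)
t=14 Δ0: clk=0 r=0 q=0 p=0
  Δ1: clk:0→1
  Δ2: q:0→1
  Δ3: r:0→1, p:0→1
  Δ4: p:1→0
  (4Δ to stable)
t=15 Δ0: clk=1 r=1 q=1 p=0
  Δ1: clk:1→0
  (1Δ to stable)
t=16 Δ0: clk=0 r=1 q=1 p=0
  Δ1: clk:0→1
  Δ2: q:1→0
  Δ3: r:1→0, p:0→1
  Δ4: p:1→0
  (4Δ to stable)
t=17 Δ0: clk=1 r=0 q=0 p=0
  Δ1: clk:1→0
  (1Δ to stable)
t=18 Δ0: clk=0 r=0 q=0 p=0
  Δ1: clk:0→1
  Δ2: q:0→1
  Δ3: r:0→1, p:0→1
  Δ4: p:1→0
  (4Δ to stable)
t=19 Δ0: clk=1 r=1 q=1 p=0
  Δ1: clk:1→0
  (1Δ to stable)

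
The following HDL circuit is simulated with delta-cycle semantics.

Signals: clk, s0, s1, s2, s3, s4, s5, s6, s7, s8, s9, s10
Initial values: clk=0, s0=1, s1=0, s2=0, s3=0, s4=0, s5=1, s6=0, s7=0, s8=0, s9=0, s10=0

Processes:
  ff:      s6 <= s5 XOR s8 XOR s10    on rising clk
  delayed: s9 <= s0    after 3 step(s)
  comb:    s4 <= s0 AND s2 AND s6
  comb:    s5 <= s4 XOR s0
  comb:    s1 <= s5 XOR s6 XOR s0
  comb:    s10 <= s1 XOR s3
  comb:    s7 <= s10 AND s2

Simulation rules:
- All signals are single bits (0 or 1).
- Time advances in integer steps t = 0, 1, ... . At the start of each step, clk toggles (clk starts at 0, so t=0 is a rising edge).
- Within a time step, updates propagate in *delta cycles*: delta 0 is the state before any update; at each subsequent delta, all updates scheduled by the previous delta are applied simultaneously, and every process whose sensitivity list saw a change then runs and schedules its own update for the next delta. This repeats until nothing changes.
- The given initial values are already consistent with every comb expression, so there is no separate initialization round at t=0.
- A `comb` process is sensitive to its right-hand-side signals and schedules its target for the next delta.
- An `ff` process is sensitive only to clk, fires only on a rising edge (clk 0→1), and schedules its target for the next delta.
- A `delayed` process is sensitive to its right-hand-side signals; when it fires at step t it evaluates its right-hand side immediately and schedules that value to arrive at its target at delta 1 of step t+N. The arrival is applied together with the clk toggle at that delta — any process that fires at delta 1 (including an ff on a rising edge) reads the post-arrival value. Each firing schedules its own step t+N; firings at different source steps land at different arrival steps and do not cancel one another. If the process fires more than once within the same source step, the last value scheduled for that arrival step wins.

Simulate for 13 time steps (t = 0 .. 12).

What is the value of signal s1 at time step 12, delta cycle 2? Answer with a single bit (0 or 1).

[bits: s4,s7,s5,s6,s1,s0,s8,clk,s2,s10,s3,s9]
t=0: Δ0=001001000000 Δ1=001001010000 Δ2=001101010000 Δ3=001111010000 Δ4=001111010100 | 4Δ
t=1: Δ0=001111010100 Δ1=001111000100 | 1Δ
t=2: Δ0=001111000100 Δ1=001111010100 Δ2=001011010100 Δ3=001001010100 Δ4=001001010000 | 4Δ
t=3: Δ0=001001010000 Δ1=001001000000 | 1Δ
t=4: Δ0=001001000000 Δ1=001001010000 Δ2=001101010000 Δ3=001111010000 Δ4=001111010100 | 4Δ
t=5: Δ0=001111010100 Δ1=001111000100 | 1Δ
t=6: Δ0=001111000100 Δ1=001111010100 Δ2=001011010100 Δ3=001001010100 Δ4=001001010000 | 4Δ
t=7: Δ0=001001010000 Δ1=001001000000 | 1Δ
t=8: Δ0=001001000000 Δ1=001001010000 Δ2=001101010000 Δ3=001111010000 Δ4=001111010100 | 4Δ
t=9: Δ0=001111010100 Δ1=001111000100 | 1Δ
t=10: Δ0=001111000100 Δ1=001111010100 Δ2=001011010100 Δ3=001001010100 Δ4=001001010000 | 4Δ
t=11: Δ0=001001010000 Δ1=001001000000 | 1Δ
t=12: Δ0=001001000000 Δ1=001001010000 Δ2=001101010000 Δ3=001111010000 Δ4=001111010100 | 4Δ

0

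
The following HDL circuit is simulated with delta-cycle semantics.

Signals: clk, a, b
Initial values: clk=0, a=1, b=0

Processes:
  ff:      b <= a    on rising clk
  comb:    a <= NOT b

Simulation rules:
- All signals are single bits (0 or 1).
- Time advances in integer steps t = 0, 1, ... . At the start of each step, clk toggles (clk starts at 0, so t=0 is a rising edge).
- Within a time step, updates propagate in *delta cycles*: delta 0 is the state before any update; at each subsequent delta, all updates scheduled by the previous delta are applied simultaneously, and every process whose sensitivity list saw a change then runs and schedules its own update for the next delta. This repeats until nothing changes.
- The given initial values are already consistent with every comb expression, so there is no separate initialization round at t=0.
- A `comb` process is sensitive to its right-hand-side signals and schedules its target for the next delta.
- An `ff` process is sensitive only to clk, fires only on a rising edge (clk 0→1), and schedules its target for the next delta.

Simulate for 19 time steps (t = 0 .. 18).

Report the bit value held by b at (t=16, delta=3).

t0.Δ0 b=0 clk=0 a=1
t0.Δ1 b=0 clk=1 a=1
t0.Δ2 b=1 clk=1 a=1
t0.Δ3 b=1 clk=1 a=0
t1.Δ0 b=1 clk=1 a=0
t1.Δ1 b=1 clk=0 a=0
t2.Δ0 b=1 clk=0 a=0
t2.Δ1 b=1 clk=1 a=0
t2.Δ2 b=0 clk=1 a=0
t2.Δ3 b=0 clk=1 a=1
t3.Δ0 b=0 clk=1 a=1
t3.Δ1 b=0 clk=0 a=1
t4.Δ0 b=0 clk=0 a=1
t4.Δ1 b=0 clk=1 a=1
t4.Δ2 b=1 clk=1 a=1
t4.Δ3 b=1 clk=1 a=0
t5.Δ0 b=1 clk=1 a=0
t5.Δ1 b=1 clk=0 a=0
t6.Δ0 b=1 clk=0 a=0
t6.Δ1 b=1 clk=1 a=0
t6.Δ2 b=0 clk=1 a=0
t6.Δ3 b=0 clk=1 a=1
t7.Δ0 b=0 clk=1 a=1
t7.Δ1 b=0 clk=0 a=1
t8.Δ0 b=0 clk=0 a=1
t8.Δ1 b=0 clk=1 a=1
t8.Δ2 b=1 clk=1 a=1
t8.Δ3 b=1 clk=1 a=0
t9.Δ0 b=1 clk=1 a=0
t9.Δ1 b=1 clk=0 a=0
t10.Δ0 b=1 clk=0 a=0
t10.Δ1 b=1 clk=1 a=0
t10.Δ2 b=0 clk=1 a=0
t10.Δ3 b=0 clk=1 a=1
t11.Δ0 b=0 clk=1 a=1
t11.Δ1 b=0 clk=0 a=1
t12.Δ0 b=0 clk=0 a=1
t12.Δ1 b=0 clk=1 a=1
t12.Δ2 b=1 clk=1 a=1
t12.Δ3 b=1 clk=1 a=0
t13.Δ0 b=1 clk=1 a=0
t13.Δ1 b=1 clk=0 a=0
t14.Δ0 b=1 clk=0 a=0
t14.Δ1 b=1 clk=1 a=0
t14.Δ2 b=0 clk=1 a=0
t14.Δ3 b=0 clk=1 a=1
t15.Δ0 b=0 clk=1 a=1
t15.Δ1 b=0 clk=0 a=1
t16.Δ0 b=0 clk=0 a=1
t16.Δ1 b=0 clk=1 a=1
t16.Δ2 b=1 clk=1 a=1
t16.Δ3 b=1 clk=1 a=0
t17.Δ0 b=1 clk=1 a=0
t17.Δ1 b=1 clk=0 a=0
t18.Δ0 b=1 clk=0 a=0
t18.Δ1 b=1 clk=1 a=0
t18.Δ2 b=0 clk=1 a=0
t18.Δ3 b=0 clk=1 a=1

1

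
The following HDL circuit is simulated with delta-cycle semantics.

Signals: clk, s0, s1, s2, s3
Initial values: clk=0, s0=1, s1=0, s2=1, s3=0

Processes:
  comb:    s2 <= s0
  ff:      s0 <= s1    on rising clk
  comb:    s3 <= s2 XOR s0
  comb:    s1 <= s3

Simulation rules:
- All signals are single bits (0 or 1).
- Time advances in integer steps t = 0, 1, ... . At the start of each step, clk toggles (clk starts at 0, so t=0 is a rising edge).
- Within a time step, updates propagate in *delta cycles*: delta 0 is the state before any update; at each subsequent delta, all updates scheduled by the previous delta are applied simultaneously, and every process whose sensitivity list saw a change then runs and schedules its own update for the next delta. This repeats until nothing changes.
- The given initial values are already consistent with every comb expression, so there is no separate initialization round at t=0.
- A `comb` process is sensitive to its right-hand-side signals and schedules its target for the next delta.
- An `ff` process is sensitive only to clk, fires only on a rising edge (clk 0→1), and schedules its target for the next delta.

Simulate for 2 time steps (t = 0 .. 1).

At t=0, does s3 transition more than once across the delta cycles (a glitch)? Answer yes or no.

t0.Δ0 s0=1 clk=0 s2=1 s1=0 s3=0
t0.Δ1 s0=1 clk=1 s2=1 s1=0 s3=0
t0.Δ2 s0=0 clk=1 s2=1 s1=0 s3=0
t0.Δ3 s0=0 clk=1 s2=0 s1=0 s3=1
t0.Δ4 s0=0 clk=1 s2=0 s1=1 s3=0
t0.Δ5 s0=0 clk=1 s2=0 s1=0 s3=0
t1.Δ0 s0=0 clk=1 s2=0 s1=0 s3=0
t1.Δ1 s0=0 clk=0 s2=0 s1=0 s3=0

yes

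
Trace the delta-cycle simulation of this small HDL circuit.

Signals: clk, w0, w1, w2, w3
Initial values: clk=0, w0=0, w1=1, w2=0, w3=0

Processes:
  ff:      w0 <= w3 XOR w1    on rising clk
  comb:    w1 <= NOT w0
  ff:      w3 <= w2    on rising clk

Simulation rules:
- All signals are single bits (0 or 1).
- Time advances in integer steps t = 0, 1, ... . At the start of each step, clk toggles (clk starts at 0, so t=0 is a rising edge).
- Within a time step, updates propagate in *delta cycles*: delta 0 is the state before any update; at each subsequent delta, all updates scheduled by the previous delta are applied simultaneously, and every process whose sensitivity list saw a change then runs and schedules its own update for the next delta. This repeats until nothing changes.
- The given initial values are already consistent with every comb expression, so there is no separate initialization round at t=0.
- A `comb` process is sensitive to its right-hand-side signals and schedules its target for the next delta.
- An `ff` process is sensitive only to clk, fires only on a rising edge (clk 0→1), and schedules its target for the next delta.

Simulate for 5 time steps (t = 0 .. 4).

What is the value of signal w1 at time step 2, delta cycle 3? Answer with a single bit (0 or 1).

1

t0.Δ0 w2=0 w0=0 w3=0 clk=0 w1=1
t0.Δ1 w2=0 w0=0 w3=0 clk=1 w1=1
t0.Δ2 w2=0 w0=1 w3=0 clk=1 w1=1
t0.Δ3 w2=0 w0=1 w3=0 clk=1 w1=0
t1.Δ0 w2=0 w0=1 w3=0 clk=1 w1=0
t1.Δ1 w2=0 w0=1 w3=0 clk=0 w1=0
t2.Δ0 w2=0 w0=1 w3=0 clk=0 w1=0
t2.Δ1 w2=0 w0=1 w3=0 clk=1 w1=0
t2.Δ2 w2=0 w0=0 w3=0 clk=1 w1=0
t2.Δ3 w2=0 w0=0 w3=0 clk=1 w1=1
t3.Δ0 w2=0 w0=0 w3=0 clk=1 w1=1
t3.Δ1 w2=0 w0=0 w3=0 clk=0 w1=1
t4.Δ0 w2=0 w0=0 w3=0 clk=0 w1=1
t4.Δ1 w2=0 w0=0 w3=0 clk=1 w1=1
t4.Δ2 w2=0 w0=1 w3=0 clk=1 w1=1
t4.Δ3 w2=0 w0=1 w3=0 clk=1 w1=0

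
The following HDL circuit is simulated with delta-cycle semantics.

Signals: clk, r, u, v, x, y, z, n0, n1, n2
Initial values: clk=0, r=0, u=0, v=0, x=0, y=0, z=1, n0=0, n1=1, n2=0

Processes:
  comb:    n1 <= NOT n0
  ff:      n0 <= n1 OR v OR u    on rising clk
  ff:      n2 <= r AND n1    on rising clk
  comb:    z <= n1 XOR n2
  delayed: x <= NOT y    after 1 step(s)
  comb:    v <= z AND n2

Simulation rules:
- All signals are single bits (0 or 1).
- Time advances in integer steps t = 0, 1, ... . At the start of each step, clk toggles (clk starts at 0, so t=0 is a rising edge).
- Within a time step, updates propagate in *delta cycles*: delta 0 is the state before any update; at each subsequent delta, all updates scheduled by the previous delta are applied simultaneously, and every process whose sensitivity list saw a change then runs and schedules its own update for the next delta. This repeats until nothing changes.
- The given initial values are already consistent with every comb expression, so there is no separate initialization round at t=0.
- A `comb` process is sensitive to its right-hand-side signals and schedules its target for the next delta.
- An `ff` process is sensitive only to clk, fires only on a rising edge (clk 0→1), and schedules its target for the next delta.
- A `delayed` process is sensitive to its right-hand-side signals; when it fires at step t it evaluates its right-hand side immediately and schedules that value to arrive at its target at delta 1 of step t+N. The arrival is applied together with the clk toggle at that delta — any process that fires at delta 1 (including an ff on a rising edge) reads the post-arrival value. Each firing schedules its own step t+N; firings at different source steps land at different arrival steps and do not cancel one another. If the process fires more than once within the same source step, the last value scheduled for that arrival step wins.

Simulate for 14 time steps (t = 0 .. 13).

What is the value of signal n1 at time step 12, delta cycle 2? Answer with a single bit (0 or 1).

1

t=0 Δ0: clk=0 n0=0 n1=1 y=0 r=0 x=0 z=1 u=0 n2=0 v=0
  Δ1: clk:0→1
  Δ2: n0:0→1
  Δ3: n1:1→0
  Δ4: z:1→0
  (4Δ to stable)
t=1 Δ0: clk=1 n0=1 n1=0 y=0 r=0 x=0 z=0 u=0 n2=0 v=0
  Δ1: clk:1→0
  (1Δ to stable)
t=2 Δ0: clk=0 n0=1 n1=0 y=0 r=0 x=0 z=0 u=0 n2=0 v=0
  Δ1: clk:0→1
  Δ2: n0:1→0
  Δ3: n1:0→1
  Δ4: z:0→1
  (4Δ to stable)
t=3 Δ0: clk=1 n0=0 n1=1 y=0 r=0 x=0 z=1 u=0 n2=0 v=0
  Δ1: clk:1→0
  (1Δ to stable)
t=4 Δ0: clk=0 n0=0 n1=1 y=0 r=0 x=0 z=1 u=0 n2=0 v=0
  Δ1: clk:0→1
  Δ2: n0:0→1
  Δ3: n1:1→0
  Δ4: z:1→0
  (4Δ to stable)
t=5 Δ0: clk=1 n0=1 n1=0 y=0 r=0 x=0 z=0 u=0 n2=0 v=0
  Δ1: clk:1→0
  (1Δ to stable)
t=6 Δ0: clk=0 n0=1 n1=0 y=0 r=0 x=0 z=0 u=0 n2=0 v=0
  Δ1: clk:0→1
  Δ2: n0:1→0
  Δ3: n1:0→1
  Δ4: z:0→1
  (4Δ to stable)
t=7 Δ0: clk=1 n0=0 n1=1 y=0 r=0 x=0 z=1 u=0 n2=0 v=0
  Δ1: clk:1→0
  (1Δ to stable)
t=8 Δ0: clk=0 n0=0 n1=1 y=0 r=0 x=0 z=1 u=0 n2=0 v=0
  Δ1: clk:0→1
  Δ2: n0:0→1
  Δ3: n1:1→0
  Δ4: z:1→0
  (4Δ to stable)
t=9 Δ0: clk=1 n0=1 n1=0 y=0 r=0 x=0 z=0 u=0 n2=0 v=0
  Δ1: clk:1→0
  (1Δ to stable)
t=10 Δ0: clk=0 n0=1 n1=0 y=0 r=0 x=0 z=0 u=0 n2=0 v=0
  Δ1: clk:0→1
  Δ2: n0:1→0
  Δ3: n1:0→1
  Δ4: z:0→1
  (4Δ to stable)
t=11 Δ0: clk=1 n0=0 n1=1 y=0 r=0 x=0 z=1 u=0 n2=0 v=0
  Δ1: clk:1→0
  (1Δ to stable)
t=12 Δ0: clk=0 n0=0 n1=1 y=0 r=0 x=0 z=1 u=0 n2=0 v=0
  Δ1: clk:0→1
  Δ2: n0:0→1
  Δ3: n1:1→0
  Δ4: z:1→0
  (4Δ to stable)
t=13 Δ0: clk=1 n0=1 n1=0 y=0 r=0 x=0 z=0 u=0 n2=0 v=0
  Δ1: clk:1→0
  (1Δ to stable)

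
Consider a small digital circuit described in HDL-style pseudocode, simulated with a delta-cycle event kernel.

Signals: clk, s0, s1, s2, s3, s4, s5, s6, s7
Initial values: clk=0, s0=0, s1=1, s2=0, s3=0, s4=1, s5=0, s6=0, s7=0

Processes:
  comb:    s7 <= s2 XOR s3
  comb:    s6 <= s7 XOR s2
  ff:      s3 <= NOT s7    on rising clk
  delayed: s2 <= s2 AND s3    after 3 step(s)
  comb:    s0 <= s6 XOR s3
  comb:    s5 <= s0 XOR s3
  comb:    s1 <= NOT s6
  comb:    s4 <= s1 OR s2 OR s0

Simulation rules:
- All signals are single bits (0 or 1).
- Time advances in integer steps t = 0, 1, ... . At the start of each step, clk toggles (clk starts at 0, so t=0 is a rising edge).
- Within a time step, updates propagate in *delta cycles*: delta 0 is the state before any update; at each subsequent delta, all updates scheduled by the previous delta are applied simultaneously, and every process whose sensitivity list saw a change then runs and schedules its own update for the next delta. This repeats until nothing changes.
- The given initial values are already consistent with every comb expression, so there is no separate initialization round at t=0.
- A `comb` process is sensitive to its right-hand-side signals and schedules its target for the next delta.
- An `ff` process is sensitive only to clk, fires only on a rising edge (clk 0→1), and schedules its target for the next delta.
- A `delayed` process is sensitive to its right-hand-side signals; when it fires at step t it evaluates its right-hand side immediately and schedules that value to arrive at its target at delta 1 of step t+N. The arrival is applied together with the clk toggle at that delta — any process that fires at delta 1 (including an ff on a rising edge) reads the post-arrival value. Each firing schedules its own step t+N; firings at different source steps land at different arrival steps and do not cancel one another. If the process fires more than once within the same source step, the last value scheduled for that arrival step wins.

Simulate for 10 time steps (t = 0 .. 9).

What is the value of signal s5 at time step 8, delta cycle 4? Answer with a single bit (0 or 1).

0

t=0 Δ0: s4=1 s5=0 clk=0 s0=0 s6=0 s7=0 s3=0 s1=1 s2=0
  Δ1: clk:0→1
  Δ2: s3:0→1
  Δ3: s5:0→1, s0:0→1, s7:0→1
  Δ4: s5:1→0, s6:0→1
  Δ5: s0:1→0, s1:1→0
  Δ6: s4:1→0, s5:0→1
  (6Δ to stable)
t=1 Δ0: s4=0 s5=1 clk=1 s0=0 s6=1 s7=1 s3=1 s1=0 s2=0
  Δ1: clk:1→0
  (1Δ to stable)
t=2 Δ0: s4=0 s5=1 clk=0 s0=0 s6=1 s7=1 s3=1 s1=0 s2=0
  Δ1: clk:0→1
  Δ2: s3:1→0
  Δ3: s5:1→0, s0:0→1, s7:1→0
  Δ4: s4:0→1, s5:0→1, s6:1→0
  Δ5: s0:1→0, s1:0→1
  Δ6: s5:1→0
  (6Δ to stable)
t=3 Δ0: s4=1 s5=0 clk=1 s0=0 s6=0 s7=0 s3=0 s1=1 s2=0
  Δ1: clk:1→0
  (1Δ to stable)
t=4 Δ0: s4=1 s5=0 clk=0 s0=0 s6=0 s7=0 s3=0 s1=1 s2=0
  Δ1: clk:0→1
  Δ2: s3:0→1
  Δ3: s5:0→1, s0:0→1, s7:0→1
  Δ4: s5:1→0, s6:0→1
  Δ5: s0:1→0, s1:1→0
  Δ6: s4:1→0, s5:0→1
  (6Δ to stable)
t=5 Δ0: s4=0 s5=1 clk=1 s0=0 s6=1 s7=1 s3=1 s1=0 s2=0
  Δ1: clk:1→0
  (1Δ to stable)
t=6 Δ0: s4=0 s5=1 clk=0 s0=0 s6=1 s7=1 s3=1 s1=0 s2=0
  Δ1: clk:0→1
  Δ2: s3:1→0
  Δ3: s5:1→0, s0:0→1, s7:1→0
  Δ4: s4:0→1, s5:0→1, s6:1→0
  Δ5: s0:1→0, s1:0→1
  Δ6: s5:1→0
  (6Δ to stable)
t=7 Δ0: s4=1 s5=0 clk=1 s0=0 s6=0 s7=0 s3=0 s1=1 s2=0
  Δ1: clk:1→0
  (1Δ to stable)
t=8 Δ0: s4=1 s5=0 clk=0 s0=0 s6=0 s7=0 s3=0 s1=1 s2=0
  Δ1: clk:0→1
  Δ2: s3:0→1
  Δ3: s5:0→1, s0:0→1, s7:0→1
  Δ4: s5:1→0, s6:0→1
  Δ5: s0:1→0, s1:1→0
  Δ6: s4:1→0, s5:0→1
  (6Δ to stable)
t=9 Δ0: s4=0 s5=1 clk=1 s0=0 s6=1 s7=1 s3=1 s1=0 s2=0
  Δ1: clk:1→0
  (1Δ to stable)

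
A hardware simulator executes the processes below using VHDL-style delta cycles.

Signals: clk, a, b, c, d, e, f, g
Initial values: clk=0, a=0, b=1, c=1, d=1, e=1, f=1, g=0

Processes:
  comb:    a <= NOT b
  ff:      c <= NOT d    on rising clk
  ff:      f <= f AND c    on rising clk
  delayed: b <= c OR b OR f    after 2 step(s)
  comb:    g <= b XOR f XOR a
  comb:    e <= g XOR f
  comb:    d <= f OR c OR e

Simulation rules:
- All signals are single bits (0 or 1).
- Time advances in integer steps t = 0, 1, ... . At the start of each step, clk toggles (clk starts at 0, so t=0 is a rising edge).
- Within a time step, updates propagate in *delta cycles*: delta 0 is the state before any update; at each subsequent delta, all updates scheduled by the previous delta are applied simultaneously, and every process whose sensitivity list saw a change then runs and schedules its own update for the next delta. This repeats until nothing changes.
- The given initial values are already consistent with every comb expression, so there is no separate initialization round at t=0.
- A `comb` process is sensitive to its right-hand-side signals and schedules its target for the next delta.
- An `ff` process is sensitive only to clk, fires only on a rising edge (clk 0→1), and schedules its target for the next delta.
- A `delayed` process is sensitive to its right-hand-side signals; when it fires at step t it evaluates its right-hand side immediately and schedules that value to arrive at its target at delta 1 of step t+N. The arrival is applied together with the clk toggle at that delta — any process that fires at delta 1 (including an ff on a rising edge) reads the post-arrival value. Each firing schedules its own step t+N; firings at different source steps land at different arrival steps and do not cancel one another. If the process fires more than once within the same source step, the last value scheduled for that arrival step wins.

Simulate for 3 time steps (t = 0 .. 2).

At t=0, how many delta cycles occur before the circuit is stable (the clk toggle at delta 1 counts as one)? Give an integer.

2

t=0 Δ0: clk=0 d=1 e=1 b=1 f=1 a=0 g=0 c=1
  Δ1: clk:0→1
  Δ2: c:1→0
  (2Δ to stable)
t=1 Δ0: clk=1 d=1 e=1 b=1 f=1 a=0 g=0 c=0
  Δ1: clk:1→0
  (1Δ to stable)
t=2 Δ0: clk=0 d=1 e=1 b=1 f=1 a=0 g=0 c=0
  Δ1: clk:0→1
  Δ2: f:1→0
  Δ3: e:1→0, g:0→1
  Δ4: d:1→0, e:0→1
  Δ5: d:0→1
  (5Δ to stable)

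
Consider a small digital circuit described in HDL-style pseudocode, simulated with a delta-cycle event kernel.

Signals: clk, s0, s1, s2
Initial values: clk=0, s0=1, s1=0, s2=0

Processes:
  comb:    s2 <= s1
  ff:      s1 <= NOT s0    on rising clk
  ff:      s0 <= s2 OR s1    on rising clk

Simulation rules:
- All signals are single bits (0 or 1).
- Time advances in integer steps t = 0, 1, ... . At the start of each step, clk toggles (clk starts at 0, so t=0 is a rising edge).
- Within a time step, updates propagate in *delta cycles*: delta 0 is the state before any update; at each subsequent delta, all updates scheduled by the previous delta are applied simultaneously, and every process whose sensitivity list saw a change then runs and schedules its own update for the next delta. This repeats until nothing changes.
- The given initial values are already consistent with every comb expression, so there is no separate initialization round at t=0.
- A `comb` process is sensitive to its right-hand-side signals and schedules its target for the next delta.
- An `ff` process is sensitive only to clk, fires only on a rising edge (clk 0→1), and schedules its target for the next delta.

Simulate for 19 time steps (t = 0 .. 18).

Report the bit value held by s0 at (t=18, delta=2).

t=0 Δ0: clk=0 s1=0 s2=0 s0=1
  Δ1: clk:0→1
  Δ2: s0:1→0
  (2Δ to stable)
t=1 Δ0: clk=1 s1=0 s2=0 s0=0
  Δ1: clk:1→0
  (1Δ to stable)
t=2 Δ0: clk=0 s1=0 s2=0 s0=0
  Δ1: clk:0→1
  Δ2: s1:0→1
  Δ3: s2:0→1
  (3Δ to stable)
t=3 Δ0: clk=1 s1=1 s2=1 s0=0
  Δ1: clk:1→0
  (1Δ to stable)
t=4 Δ0: clk=0 s1=1 s2=1 s0=0
  Δ1: clk:0→1
  Δ2: s0:0→1
  (2Δ to stable)
t=5 Δ0: clk=1 s1=1 s2=1 s0=1
  Δ1: clk:1→0
  (1Δ to stable)
t=6 Δ0: clk=0 s1=1 s2=1 s0=1
  Δ1: clk:0→1
  Δ2: s1:1→0
  Δ3: s2:1→0
  (3Δ to stable)
t=7 Δ0: clk=1 s1=0 s2=0 s0=1
  Δ1: clk:1→0
  (1Δ to stable)
t=8 Δ0: clk=0 s1=0 s2=0 s0=1
  Δ1: clk:0→1
  Δ2: s0:1→0
  (2Δ to stable)
t=9 Δ0: clk=1 s1=0 s2=0 s0=0
  Δ1: clk:1→0
  (1Δ to stable)
t=10 Δ0: clk=0 s1=0 s2=0 s0=0
  Δ1: clk:0→1
  Δ2: s1:0→1
  Δ3: s2:0→1
  (3Δ to stable)
t=11 Δ0: clk=1 s1=1 s2=1 s0=0
  Δ1: clk:1→0
  (1Δ to stable)
t=12 Δ0: clk=0 s1=1 s2=1 s0=0
  Δ1: clk:0→1
  Δ2: s0:0→1
  (2Δ to stable)
t=13 Δ0: clk=1 s1=1 s2=1 s0=1
  Δ1: clk:1→0
  (1Δ to stable)
t=14 Δ0: clk=0 s1=1 s2=1 s0=1
  Δ1: clk:0→1
  Δ2: s1:1→0
  Δ3: s2:1→0
  (3Δ to stable)
t=15 Δ0: clk=1 s1=0 s2=0 s0=1
  Δ1: clk:1→0
  (1Δ to stable)
t=16 Δ0: clk=0 s1=0 s2=0 s0=1
  Δ1: clk:0→1
  Δ2: s0:1→0
  (2Δ to stable)
t=17 Δ0: clk=1 s1=0 s2=0 s0=0
  Δ1: clk:1→0
  (1Δ to stable)
t=18 Δ0: clk=0 s1=0 s2=0 s0=0
  Δ1: clk:0→1
  Δ2: s1:0→1
  Δ3: s2:0→1
  (3Δ to stable)

0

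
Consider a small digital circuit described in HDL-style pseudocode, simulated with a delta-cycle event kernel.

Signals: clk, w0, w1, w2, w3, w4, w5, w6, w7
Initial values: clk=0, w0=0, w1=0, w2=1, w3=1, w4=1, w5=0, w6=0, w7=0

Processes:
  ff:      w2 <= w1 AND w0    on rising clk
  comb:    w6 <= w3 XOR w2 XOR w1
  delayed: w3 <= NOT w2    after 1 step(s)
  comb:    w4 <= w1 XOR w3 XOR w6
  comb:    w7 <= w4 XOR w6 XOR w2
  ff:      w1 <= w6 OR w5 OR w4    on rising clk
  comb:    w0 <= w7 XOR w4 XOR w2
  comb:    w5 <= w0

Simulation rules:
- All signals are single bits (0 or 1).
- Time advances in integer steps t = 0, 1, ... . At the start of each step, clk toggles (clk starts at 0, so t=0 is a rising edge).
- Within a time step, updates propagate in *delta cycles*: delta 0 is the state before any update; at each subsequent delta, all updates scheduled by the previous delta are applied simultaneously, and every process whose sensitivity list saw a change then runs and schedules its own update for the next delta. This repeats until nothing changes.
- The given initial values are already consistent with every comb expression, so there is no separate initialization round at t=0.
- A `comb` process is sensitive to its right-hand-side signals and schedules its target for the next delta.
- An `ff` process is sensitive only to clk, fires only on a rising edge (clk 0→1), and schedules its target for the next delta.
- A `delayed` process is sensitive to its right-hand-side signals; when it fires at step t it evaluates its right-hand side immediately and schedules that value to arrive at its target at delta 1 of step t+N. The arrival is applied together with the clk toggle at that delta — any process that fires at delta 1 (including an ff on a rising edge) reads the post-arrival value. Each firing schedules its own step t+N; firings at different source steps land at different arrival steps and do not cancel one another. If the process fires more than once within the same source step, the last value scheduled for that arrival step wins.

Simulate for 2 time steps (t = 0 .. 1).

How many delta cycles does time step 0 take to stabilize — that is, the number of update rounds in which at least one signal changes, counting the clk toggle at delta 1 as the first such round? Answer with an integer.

t0.Δ0 w4=1 w5=0 clk=0 w3=1 w1=0 w6=0 w7=0 w0=0 w2=1
t0.Δ1 w4=1 w5=0 clk=1 w3=1 w1=0 w6=0 w7=0 w0=0 w2=1
t0.Δ2 w4=1 w5=0 clk=1 w3=1 w1=1 w6=0 w7=0 w0=0 w2=0
t0.Δ3 w4=0 w5=0 clk=1 w3=1 w1=1 w6=0 w7=1 w0=1 w2=0
t0.Δ4 w4=0 w5=1 clk=1 w3=1 w1=1 w6=0 w7=0 w0=1 w2=0
t0.Δ5 w4=0 w5=1 clk=1 w3=1 w1=1 w6=0 w7=0 w0=0 w2=0
t0.Δ6 w4=0 w5=0 clk=1 w3=1 w1=1 w6=0 w7=0 w0=0 w2=0
t1.Δ0 w4=0 w5=0 clk=1 w3=1 w1=1 w6=0 w7=0 w0=0 w2=0
t1.Δ1 w4=0 w5=0 clk=0 w3=1 w1=1 w6=0 w7=0 w0=0 w2=0

6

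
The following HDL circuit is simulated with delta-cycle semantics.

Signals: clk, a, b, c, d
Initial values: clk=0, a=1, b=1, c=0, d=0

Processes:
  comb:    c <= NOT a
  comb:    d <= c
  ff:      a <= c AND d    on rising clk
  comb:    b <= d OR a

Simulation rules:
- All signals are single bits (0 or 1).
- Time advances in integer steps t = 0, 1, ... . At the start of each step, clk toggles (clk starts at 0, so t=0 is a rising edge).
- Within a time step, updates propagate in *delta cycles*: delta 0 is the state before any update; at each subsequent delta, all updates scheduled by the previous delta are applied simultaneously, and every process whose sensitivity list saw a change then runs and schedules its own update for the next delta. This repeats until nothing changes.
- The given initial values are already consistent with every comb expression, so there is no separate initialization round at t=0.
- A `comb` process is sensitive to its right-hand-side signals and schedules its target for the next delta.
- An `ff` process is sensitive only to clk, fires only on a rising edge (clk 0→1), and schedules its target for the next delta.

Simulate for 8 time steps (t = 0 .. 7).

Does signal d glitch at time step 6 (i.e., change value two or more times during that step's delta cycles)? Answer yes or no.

t0.Δ0 b=1 a=1 clk=0 c=0 d=0
t0.Δ1 b=1 a=1 clk=1 c=0 d=0
t0.Δ2 b=1 a=0 clk=1 c=0 d=0
t0.Δ3 b=0 a=0 clk=1 c=1 d=0
t0.Δ4 b=0 a=0 clk=1 c=1 d=1
t0.Δ5 b=1 a=0 clk=1 c=1 d=1
t1.Δ0 b=1 a=0 clk=1 c=1 d=1
t1.Δ1 b=1 a=0 clk=0 c=1 d=1
t2.Δ0 b=1 a=0 clk=0 c=1 d=1
t2.Δ1 b=1 a=0 clk=1 c=1 d=1
t2.Δ2 b=1 a=1 clk=1 c=1 d=1
t2.Δ3 b=1 a=1 clk=1 c=0 d=1
t2.Δ4 b=1 a=1 clk=1 c=0 d=0
t3.Δ0 b=1 a=1 clk=1 c=0 d=0
t3.Δ1 b=1 a=1 clk=0 c=0 d=0
t4.Δ0 b=1 a=1 clk=0 c=0 d=0
t4.Δ1 b=1 a=1 clk=1 c=0 d=0
t4.Δ2 b=1 a=0 clk=1 c=0 d=0
t4.Δ3 b=0 a=0 clk=1 c=1 d=0
t4.Δ4 b=0 a=0 clk=1 c=1 d=1
t4.Δ5 b=1 a=0 clk=1 c=1 d=1
t5.Δ0 b=1 a=0 clk=1 c=1 d=1
t5.Δ1 b=1 a=0 clk=0 c=1 d=1
t6.Δ0 b=1 a=0 clk=0 c=1 d=1
t6.Δ1 b=1 a=0 clk=1 c=1 d=1
t6.Δ2 b=1 a=1 clk=1 c=1 d=1
t6.Δ3 b=1 a=1 clk=1 c=0 d=1
t6.Δ4 b=1 a=1 clk=1 c=0 d=0
t7.Δ0 b=1 a=1 clk=1 c=0 d=0
t7.Δ1 b=1 a=1 clk=0 c=0 d=0

no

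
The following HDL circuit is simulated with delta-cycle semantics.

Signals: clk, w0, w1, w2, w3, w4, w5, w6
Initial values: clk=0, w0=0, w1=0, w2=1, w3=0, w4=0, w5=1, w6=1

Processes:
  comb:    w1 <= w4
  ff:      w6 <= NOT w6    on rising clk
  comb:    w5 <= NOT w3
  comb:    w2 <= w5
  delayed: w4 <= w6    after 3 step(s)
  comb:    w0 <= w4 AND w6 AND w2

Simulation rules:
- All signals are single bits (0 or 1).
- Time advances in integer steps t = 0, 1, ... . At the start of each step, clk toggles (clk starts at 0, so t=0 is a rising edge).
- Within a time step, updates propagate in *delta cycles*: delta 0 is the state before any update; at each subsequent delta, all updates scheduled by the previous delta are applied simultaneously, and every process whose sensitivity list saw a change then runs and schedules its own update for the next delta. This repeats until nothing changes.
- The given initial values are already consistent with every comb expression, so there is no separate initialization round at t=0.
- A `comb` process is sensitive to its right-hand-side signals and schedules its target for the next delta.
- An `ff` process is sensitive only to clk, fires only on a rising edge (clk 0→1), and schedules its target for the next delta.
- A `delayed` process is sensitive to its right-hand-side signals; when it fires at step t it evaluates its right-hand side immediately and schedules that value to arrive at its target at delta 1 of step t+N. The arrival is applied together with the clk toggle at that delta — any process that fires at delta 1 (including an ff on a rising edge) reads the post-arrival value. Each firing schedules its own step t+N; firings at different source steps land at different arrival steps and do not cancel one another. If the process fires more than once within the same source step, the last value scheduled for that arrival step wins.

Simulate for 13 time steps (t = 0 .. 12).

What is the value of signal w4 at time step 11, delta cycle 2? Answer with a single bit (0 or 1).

[bits: w4,w3,w6,w5,w1,clk,w0,w2]
t=0: Δ0=00110001 Δ1=00110101 Δ2=00010101 | 2Δ
t=1: Δ0=00010101 Δ1=00010001 | 1Δ
t=2: Δ0=00010001 Δ1=00010101 Δ2=00110101 | 2Δ
t=3: Δ0=00110101 Δ1=00110001 | 1Δ
t=4: Δ0=00110001 Δ1=00110101 Δ2=00010101 | 2Δ
t=5: Δ0=00010101 Δ1=10010001 Δ2=10011001 | 2Δ
t=6: Δ0=10011001 Δ1=10011101 Δ2=10111101 Δ3=10111111 | 3Δ
t=7: Δ0=10111111 Δ1=00111011 Δ2=00110001 | 2Δ
t=8: Δ0=00110001 Δ1=00110101 Δ2=00010101 | 2Δ
t=9: Δ0=00010101 Δ1=10010001 Δ2=10011001 | 2Δ
t=10: Δ0=10011001 Δ1=10011101 Δ2=10111101 Δ3=10111111 | 3Δ
t=11: Δ0=10111111 Δ1=00111011 Δ2=00110001 | 2Δ
t=12: Δ0=00110001 Δ1=00110101 Δ2=00010101 | 2Δ

0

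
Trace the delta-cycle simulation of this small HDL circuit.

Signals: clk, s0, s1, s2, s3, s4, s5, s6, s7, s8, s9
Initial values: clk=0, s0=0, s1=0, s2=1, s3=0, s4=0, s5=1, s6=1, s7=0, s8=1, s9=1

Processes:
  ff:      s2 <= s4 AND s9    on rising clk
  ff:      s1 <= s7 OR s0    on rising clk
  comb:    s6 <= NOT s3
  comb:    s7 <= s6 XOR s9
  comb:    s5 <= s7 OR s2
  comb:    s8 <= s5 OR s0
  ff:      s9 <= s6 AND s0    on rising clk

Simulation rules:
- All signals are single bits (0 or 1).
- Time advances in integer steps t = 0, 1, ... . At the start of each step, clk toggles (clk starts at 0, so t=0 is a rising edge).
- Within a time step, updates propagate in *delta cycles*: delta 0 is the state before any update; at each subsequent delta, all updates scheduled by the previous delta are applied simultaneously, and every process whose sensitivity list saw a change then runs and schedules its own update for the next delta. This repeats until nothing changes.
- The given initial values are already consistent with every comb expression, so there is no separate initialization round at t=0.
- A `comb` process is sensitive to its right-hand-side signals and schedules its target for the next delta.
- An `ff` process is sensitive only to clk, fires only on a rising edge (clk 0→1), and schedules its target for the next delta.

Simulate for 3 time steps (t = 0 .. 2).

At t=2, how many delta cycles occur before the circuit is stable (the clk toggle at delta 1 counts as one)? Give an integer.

2

t0.Δ0 s6=1 s8=1 s4=0 s5=1 s2=1 s0=0 s7=0 s1=0 s9=1 s3=0 clk=0
t0.Δ1 s6=1 s8=1 s4=0 s5=1 s2=1 s0=0 s7=0 s1=0 s9=1 s3=0 clk=1
t0.Δ2 s6=1 s8=1 s4=0 s5=1 s2=0 s0=0 s7=0 s1=0 s9=0 s3=0 clk=1
t0.Δ3 s6=1 s8=1 s4=0 s5=0 s2=0 s0=0 s7=1 s1=0 s9=0 s3=0 clk=1
t0.Δ4 s6=1 s8=0 s4=0 s5=1 s2=0 s0=0 s7=1 s1=0 s9=0 s3=0 clk=1
t0.Δ5 s6=1 s8=1 s4=0 s5=1 s2=0 s0=0 s7=1 s1=0 s9=0 s3=0 clk=1
t1.Δ0 s6=1 s8=1 s4=0 s5=1 s2=0 s0=0 s7=1 s1=0 s9=0 s3=0 clk=1
t1.Δ1 s6=1 s8=1 s4=0 s5=1 s2=0 s0=0 s7=1 s1=0 s9=0 s3=0 clk=0
t2.Δ0 s6=1 s8=1 s4=0 s5=1 s2=0 s0=0 s7=1 s1=0 s9=0 s3=0 clk=0
t2.Δ1 s6=1 s8=1 s4=0 s5=1 s2=0 s0=0 s7=1 s1=0 s9=0 s3=0 clk=1
t2.Δ2 s6=1 s8=1 s4=0 s5=1 s2=0 s0=0 s7=1 s1=1 s9=0 s3=0 clk=1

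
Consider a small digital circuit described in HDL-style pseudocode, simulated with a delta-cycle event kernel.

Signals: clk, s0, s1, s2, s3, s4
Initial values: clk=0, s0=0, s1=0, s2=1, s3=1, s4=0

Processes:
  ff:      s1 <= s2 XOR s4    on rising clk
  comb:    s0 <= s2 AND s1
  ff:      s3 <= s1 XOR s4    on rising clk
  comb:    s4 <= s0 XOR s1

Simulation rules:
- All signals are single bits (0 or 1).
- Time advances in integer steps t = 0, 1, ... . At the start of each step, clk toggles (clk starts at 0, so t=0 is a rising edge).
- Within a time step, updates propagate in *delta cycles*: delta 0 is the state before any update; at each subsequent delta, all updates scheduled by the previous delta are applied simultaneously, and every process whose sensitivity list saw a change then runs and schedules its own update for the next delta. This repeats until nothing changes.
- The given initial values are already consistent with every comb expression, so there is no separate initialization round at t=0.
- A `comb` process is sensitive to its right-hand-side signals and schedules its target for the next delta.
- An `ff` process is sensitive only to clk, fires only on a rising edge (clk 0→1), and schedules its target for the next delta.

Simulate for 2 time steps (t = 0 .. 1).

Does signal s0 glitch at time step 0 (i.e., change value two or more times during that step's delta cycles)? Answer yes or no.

[bits: s3,s1,s4,clk,s2,s0]
t=0: Δ0=100010 Δ1=100110 Δ2=010110 Δ3=011111 Δ4=010111 | 4Δ
t=1: Δ0=010111 Δ1=010011 | 1Δ

no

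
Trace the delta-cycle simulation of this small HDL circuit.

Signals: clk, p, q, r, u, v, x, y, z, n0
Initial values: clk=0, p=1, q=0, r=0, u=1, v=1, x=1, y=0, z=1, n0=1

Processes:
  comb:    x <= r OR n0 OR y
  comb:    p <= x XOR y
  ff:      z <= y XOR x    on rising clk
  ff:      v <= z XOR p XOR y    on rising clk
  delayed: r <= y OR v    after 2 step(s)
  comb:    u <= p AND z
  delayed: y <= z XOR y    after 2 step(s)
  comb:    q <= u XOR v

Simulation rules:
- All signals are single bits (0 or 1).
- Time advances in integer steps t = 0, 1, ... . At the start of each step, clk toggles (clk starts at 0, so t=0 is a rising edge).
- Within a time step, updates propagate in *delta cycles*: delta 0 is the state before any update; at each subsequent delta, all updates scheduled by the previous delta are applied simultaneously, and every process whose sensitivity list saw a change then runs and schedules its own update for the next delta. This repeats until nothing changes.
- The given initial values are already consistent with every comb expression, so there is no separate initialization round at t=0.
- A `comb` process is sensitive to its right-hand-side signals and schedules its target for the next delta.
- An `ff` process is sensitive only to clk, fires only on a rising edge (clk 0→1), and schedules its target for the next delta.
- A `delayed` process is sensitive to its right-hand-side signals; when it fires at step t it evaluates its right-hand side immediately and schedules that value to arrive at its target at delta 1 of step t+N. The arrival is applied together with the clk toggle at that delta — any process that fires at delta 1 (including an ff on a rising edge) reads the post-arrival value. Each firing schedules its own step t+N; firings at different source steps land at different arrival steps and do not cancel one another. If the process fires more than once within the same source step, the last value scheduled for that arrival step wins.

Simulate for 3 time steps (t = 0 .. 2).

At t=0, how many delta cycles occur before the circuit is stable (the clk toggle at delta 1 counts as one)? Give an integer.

3

t0.Δ0 z=1 y=0 r=0 q=0 p=1 n0=1 clk=0 x=1 v=1 u=1
t0.Δ1 z=1 y=0 r=0 q=0 p=1 n0=1 clk=1 x=1 v=1 u=1
t0.Δ2 z=1 y=0 r=0 q=0 p=1 n0=1 clk=1 x=1 v=0 u=1
t0.Δ3 z=1 y=0 r=0 q=1 p=1 n0=1 clk=1 x=1 v=0 u=1
t1.Δ0 z=1 y=0 r=0 q=1 p=1 n0=1 clk=1 x=1 v=0 u=1
t1.Δ1 z=1 y=0 r=0 q=1 p=1 n0=1 clk=0 x=1 v=0 u=1
t2.Δ0 z=1 y=0 r=0 q=1 p=1 n0=1 clk=0 x=1 v=0 u=1
t2.Δ1 z=1 y=0 r=0 q=1 p=1 n0=1 clk=1 x=1 v=0 u=1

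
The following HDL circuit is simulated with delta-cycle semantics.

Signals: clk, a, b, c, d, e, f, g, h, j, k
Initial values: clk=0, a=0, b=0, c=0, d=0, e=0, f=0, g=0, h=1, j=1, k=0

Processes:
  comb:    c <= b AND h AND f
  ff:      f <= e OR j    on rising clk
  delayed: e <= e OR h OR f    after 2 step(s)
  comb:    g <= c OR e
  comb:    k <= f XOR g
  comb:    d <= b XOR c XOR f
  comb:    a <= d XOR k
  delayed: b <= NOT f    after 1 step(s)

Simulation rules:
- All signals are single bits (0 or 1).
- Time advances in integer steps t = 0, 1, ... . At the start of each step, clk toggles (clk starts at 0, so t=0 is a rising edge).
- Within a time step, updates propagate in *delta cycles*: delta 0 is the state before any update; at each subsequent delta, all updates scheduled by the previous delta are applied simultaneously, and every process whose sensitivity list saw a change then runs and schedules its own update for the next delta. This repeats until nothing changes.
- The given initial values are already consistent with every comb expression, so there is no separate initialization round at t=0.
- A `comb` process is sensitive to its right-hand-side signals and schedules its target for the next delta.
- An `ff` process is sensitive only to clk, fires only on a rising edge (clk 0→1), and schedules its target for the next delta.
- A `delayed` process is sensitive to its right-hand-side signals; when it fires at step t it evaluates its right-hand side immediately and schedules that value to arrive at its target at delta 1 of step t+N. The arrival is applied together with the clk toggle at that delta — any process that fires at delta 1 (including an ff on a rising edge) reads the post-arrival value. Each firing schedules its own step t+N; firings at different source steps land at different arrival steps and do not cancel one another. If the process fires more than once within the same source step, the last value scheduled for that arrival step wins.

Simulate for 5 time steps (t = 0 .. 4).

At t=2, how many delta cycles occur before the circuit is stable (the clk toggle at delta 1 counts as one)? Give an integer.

4

t=0 Δ0: c=0 a=0 k=0 d=0 j=1 e=0 h=1 b=0 g=0 clk=0 f=0
  Δ1: clk:0→1
  Δ2: f:0→1
  Δ3: k:0→1, d:0→1
  (3Δ to stable)
t=1 Δ0: c=0 a=0 k=1 d=1 j=1 e=0 h=1 b=0 g=0 clk=1 f=1
  Δ1: clk:1→0
  (1Δ to stable)
t=2 Δ0: c=0 a=0 k=1 d=1 j=1 e=0 h=1 b=0 g=0 clk=0 f=1
  Δ1: e:0→1, clk:0→1
  Δ2: g:0→1
  Δ3: k:1→0
  Δ4: a:0→1
  (4Δ to stable)
t=3 Δ0: c=0 a=1 k=0 d=1 j=1 e=1 h=1 b=0 g=1 clk=1 f=1
  Δ1: clk:1→0
  (1Δ to stable)
t=4 Δ0: c=0 a=1 k=0 d=1 j=1 e=1 h=1 b=0 g=1 clk=0 f=1
  Δ1: clk:0→1
  (1Δ to stable)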